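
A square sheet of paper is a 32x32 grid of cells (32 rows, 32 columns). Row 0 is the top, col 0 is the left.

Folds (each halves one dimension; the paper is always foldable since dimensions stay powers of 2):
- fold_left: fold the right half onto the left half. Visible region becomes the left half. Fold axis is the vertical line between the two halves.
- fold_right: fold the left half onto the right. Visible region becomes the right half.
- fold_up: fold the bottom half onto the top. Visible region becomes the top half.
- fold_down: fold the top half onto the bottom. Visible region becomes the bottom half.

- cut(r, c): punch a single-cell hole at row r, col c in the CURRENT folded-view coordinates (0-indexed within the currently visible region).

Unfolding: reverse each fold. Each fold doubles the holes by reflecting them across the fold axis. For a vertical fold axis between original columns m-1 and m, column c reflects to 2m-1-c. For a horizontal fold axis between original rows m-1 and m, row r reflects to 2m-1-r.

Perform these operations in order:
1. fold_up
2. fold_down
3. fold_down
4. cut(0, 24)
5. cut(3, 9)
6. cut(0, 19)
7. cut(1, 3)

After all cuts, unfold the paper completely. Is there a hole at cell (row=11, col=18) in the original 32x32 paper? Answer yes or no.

Answer: no

Derivation:
Op 1 fold_up: fold axis h@16; visible region now rows[0,16) x cols[0,32) = 16x32
Op 2 fold_down: fold axis h@8; visible region now rows[8,16) x cols[0,32) = 8x32
Op 3 fold_down: fold axis h@12; visible region now rows[12,16) x cols[0,32) = 4x32
Op 4 cut(0, 24): punch at orig (12,24); cuts so far [(12, 24)]; region rows[12,16) x cols[0,32) = 4x32
Op 5 cut(3, 9): punch at orig (15,9); cuts so far [(12, 24), (15, 9)]; region rows[12,16) x cols[0,32) = 4x32
Op 6 cut(0, 19): punch at orig (12,19); cuts so far [(12, 19), (12, 24), (15, 9)]; region rows[12,16) x cols[0,32) = 4x32
Op 7 cut(1, 3): punch at orig (13,3); cuts so far [(12, 19), (12, 24), (13, 3), (15, 9)]; region rows[12,16) x cols[0,32) = 4x32
Unfold 1 (reflect across h@12): 8 holes -> [(8, 9), (10, 3), (11, 19), (11, 24), (12, 19), (12, 24), (13, 3), (15, 9)]
Unfold 2 (reflect across h@8): 16 holes -> [(0, 9), (2, 3), (3, 19), (3, 24), (4, 19), (4, 24), (5, 3), (7, 9), (8, 9), (10, 3), (11, 19), (11, 24), (12, 19), (12, 24), (13, 3), (15, 9)]
Unfold 3 (reflect across h@16): 32 holes -> [(0, 9), (2, 3), (3, 19), (3, 24), (4, 19), (4, 24), (5, 3), (7, 9), (8, 9), (10, 3), (11, 19), (11, 24), (12, 19), (12, 24), (13, 3), (15, 9), (16, 9), (18, 3), (19, 19), (19, 24), (20, 19), (20, 24), (21, 3), (23, 9), (24, 9), (26, 3), (27, 19), (27, 24), (28, 19), (28, 24), (29, 3), (31, 9)]
Holes: [(0, 9), (2, 3), (3, 19), (3, 24), (4, 19), (4, 24), (5, 3), (7, 9), (8, 9), (10, 3), (11, 19), (11, 24), (12, 19), (12, 24), (13, 3), (15, 9), (16, 9), (18, 3), (19, 19), (19, 24), (20, 19), (20, 24), (21, 3), (23, 9), (24, 9), (26, 3), (27, 19), (27, 24), (28, 19), (28, 24), (29, 3), (31, 9)]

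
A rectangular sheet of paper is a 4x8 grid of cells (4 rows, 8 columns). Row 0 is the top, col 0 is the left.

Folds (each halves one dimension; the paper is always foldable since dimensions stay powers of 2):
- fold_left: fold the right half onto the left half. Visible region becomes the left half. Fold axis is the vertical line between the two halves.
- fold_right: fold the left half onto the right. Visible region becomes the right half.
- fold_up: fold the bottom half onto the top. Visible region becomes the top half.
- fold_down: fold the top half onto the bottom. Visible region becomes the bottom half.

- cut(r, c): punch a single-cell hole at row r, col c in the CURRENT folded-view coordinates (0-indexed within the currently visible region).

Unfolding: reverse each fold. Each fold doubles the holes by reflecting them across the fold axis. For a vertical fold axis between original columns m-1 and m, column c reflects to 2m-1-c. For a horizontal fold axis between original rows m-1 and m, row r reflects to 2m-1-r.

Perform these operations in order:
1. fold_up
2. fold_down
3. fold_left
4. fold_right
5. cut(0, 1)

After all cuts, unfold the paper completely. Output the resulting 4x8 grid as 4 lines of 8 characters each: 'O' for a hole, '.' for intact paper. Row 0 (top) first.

Op 1 fold_up: fold axis h@2; visible region now rows[0,2) x cols[0,8) = 2x8
Op 2 fold_down: fold axis h@1; visible region now rows[1,2) x cols[0,8) = 1x8
Op 3 fold_left: fold axis v@4; visible region now rows[1,2) x cols[0,4) = 1x4
Op 4 fold_right: fold axis v@2; visible region now rows[1,2) x cols[2,4) = 1x2
Op 5 cut(0, 1): punch at orig (1,3); cuts so far [(1, 3)]; region rows[1,2) x cols[2,4) = 1x2
Unfold 1 (reflect across v@2): 2 holes -> [(1, 0), (1, 3)]
Unfold 2 (reflect across v@4): 4 holes -> [(1, 0), (1, 3), (1, 4), (1, 7)]
Unfold 3 (reflect across h@1): 8 holes -> [(0, 0), (0, 3), (0, 4), (0, 7), (1, 0), (1, 3), (1, 4), (1, 7)]
Unfold 4 (reflect across h@2): 16 holes -> [(0, 0), (0, 3), (0, 4), (0, 7), (1, 0), (1, 3), (1, 4), (1, 7), (2, 0), (2, 3), (2, 4), (2, 7), (3, 0), (3, 3), (3, 4), (3, 7)]

Answer: O..OO..O
O..OO..O
O..OO..O
O..OO..O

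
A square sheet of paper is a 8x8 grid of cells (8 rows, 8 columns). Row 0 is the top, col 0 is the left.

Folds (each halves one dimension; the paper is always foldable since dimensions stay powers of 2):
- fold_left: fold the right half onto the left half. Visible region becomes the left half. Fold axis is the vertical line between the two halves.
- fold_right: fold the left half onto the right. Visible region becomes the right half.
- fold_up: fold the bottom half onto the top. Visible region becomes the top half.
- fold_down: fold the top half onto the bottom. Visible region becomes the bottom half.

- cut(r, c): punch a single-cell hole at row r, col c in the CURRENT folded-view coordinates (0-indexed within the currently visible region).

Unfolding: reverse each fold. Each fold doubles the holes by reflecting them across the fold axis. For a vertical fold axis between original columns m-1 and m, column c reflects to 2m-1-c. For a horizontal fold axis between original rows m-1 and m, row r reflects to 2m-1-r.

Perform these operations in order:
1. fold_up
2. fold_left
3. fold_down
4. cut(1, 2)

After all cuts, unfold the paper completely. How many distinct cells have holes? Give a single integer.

Answer: 8

Derivation:
Op 1 fold_up: fold axis h@4; visible region now rows[0,4) x cols[0,8) = 4x8
Op 2 fold_left: fold axis v@4; visible region now rows[0,4) x cols[0,4) = 4x4
Op 3 fold_down: fold axis h@2; visible region now rows[2,4) x cols[0,4) = 2x4
Op 4 cut(1, 2): punch at orig (3,2); cuts so far [(3, 2)]; region rows[2,4) x cols[0,4) = 2x4
Unfold 1 (reflect across h@2): 2 holes -> [(0, 2), (3, 2)]
Unfold 2 (reflect across v@4): 4 holes -> [(0, 2), (0, 5), (3, 2), (3, 5)]
Unfold 3 (reflect across h@4): 8 holes -> [(0, 2), (0, 5), (3, 2), (3, 5), (4, 2), (4, 5), (7, 2), (7, 5)]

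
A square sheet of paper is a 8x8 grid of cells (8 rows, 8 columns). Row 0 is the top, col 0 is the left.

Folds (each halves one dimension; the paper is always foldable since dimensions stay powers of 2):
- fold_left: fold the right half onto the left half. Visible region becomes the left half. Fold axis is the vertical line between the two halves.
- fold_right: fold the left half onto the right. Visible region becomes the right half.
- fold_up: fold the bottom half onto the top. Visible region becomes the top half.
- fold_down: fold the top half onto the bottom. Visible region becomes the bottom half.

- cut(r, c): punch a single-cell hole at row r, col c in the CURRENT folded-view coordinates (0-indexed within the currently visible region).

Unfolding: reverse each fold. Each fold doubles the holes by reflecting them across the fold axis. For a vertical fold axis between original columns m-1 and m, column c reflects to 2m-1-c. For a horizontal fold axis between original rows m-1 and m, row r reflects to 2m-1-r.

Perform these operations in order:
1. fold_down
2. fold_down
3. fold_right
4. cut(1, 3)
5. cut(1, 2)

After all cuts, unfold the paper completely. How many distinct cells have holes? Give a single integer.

Op 1 fold_down: fold axis h@4; visible region now rows[4,8) x cols[0,8) = 4x8
Op 2 fold_down: fold axis h@6; visible region now rows[6,8) x cols[0,8) = 2x8
Op 3 fold_right: fold axis v@4; visible region now rows[6,8) x cols[4,8) = 2x4
Op 4 cut(1, 3): punch at orig (7,7); cuts so far [(7, 7)]; region rows[6,8) x cols[4,8) = 2x4
Op 5 cut(1, 2): punch at orig (7,6); cuts so far [(7, 6), (7, 7)]; region rows[6,8) x cols[4,8) = 2x4
Unfold 1 (reflect across v@4): 4 holes -> [(7, 0), (7, 1), (7, 6), (7, 7)]
Unfold 2 (reflect across h@6): 8 holes -> [(4, 0), (4, 1), (4, 6), (4, 7), (7, 0), (7, 1), (7, 6), (7, 7)]
Unfold 3 (reflect across h@4): 16 holes -> [(0, 0), (0, 1), (0, 6), (0, 7), (3, 0), (3, 1), (3, 6), (3, 7), (4, 0), (4, 1), (4, 6), (4, 7), (7, 0), (7, 1), (7, 6), (7, 7)]

Answer: 16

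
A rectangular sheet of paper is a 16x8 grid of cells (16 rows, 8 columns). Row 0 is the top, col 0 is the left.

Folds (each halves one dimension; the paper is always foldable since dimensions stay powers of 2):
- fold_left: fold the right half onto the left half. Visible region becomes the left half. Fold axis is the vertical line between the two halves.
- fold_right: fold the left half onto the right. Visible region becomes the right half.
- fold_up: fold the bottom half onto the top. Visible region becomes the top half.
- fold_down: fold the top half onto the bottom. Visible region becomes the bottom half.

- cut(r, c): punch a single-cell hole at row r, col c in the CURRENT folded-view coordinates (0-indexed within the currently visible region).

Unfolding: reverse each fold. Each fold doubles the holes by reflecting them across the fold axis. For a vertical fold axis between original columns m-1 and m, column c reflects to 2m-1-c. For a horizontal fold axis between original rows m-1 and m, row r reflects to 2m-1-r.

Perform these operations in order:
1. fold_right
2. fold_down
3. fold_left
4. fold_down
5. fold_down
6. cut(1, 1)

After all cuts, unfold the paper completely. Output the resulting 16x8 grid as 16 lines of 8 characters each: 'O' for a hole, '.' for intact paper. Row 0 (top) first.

Answer: .OO..OO.
........
........
.OO..OO.
.OO..OO.
........
........
.OO..OO.
.OO..OO.
........
........
.OO..OO.
.OO..OO.
........
........
.OO..OO.

Derivation:
Op 1 fold_right: fold axis v@4; visible region now rows[0,16) x cols[4,8) = 16x4
Op 2 fold_down: fold axis h@8; visible region now rows[8,16) x cols[4,8) = 8x4
Op 3 fold_left: fold axis v@6; visible region now rows[8,16) x cols[4,6) = 8x2
Op 4 fold_down: fold axis h@12; visible region now rows[12,16) x cols[4,6) = 4x2
Op 5 fold_down: fold axis h@14; visible region now rows[14,16) x cols[4,6) = 2x2
Op 6 cut(1, 1): punch at orig (15,5); cuts so far [(15, 5)]; region rows[14,16) x cols[4,6) = 2x2
Unfold 1 (reflect across h@14): 2 holes -> [(12, 5), (15, 5)]
Unfold 2 (reflect across h@12): 4 holes -> [(8, 5), (11, 5), (12, 5), (15, 5)]
Unfold 3 (reflect across v@6): 8 holes -> [(8, 5), (8, 6), (11, 5), (11, 6), (12, 5), (12, 6), (15, 5), (15, 6)]
Unfold 4 (reflect across h@8): 16 holes -> [(0, 5), (0, 6), (3, 5), (3, 6), (4, 5), (4, 6), (7, 5), (7, 6), (8, 5), (8, 6), (11, 5), (11, 6), (12, 5), (12, 6), (15, 5), (15, 6)]
Unfold 5 (reflect across v@4): 32 holes -> [(0, 1), (0, 2), (0, 5), (0, 6), (3, 1), (3, 2), (3, 5), (3, 6), (4, 1), (4, 2), (4, 5), (4, 6), (7, 1), (7, 2), (7, 5), (7, 6), (8, 1), (8, 2), (8, 5), (8, 6), (11, 1), (11, 2), (11, 5), (11, 6), (12, 1), (12, 2), (12, 5), (12, 6), (15, 1), (15, 2), (15, 5), (15, 6)]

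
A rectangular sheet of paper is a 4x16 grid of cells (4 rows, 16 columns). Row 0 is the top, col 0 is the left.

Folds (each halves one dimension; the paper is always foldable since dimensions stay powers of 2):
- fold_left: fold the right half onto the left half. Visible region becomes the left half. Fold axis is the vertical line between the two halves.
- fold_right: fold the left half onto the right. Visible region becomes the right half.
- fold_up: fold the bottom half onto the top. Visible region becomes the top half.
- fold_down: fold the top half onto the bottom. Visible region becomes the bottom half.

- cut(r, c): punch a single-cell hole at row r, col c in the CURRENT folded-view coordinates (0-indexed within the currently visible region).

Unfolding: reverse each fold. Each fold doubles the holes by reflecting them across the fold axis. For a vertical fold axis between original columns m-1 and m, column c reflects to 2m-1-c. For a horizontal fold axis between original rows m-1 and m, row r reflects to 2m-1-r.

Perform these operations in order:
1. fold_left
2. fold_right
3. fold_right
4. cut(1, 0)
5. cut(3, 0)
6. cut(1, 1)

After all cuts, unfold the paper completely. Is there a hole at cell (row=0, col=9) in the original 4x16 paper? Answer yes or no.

Op 1 fold_left: fold axis v@8; visible region now rows[0,4) x cols[0,8) = 4x8
Op 2 fold_right: fold axis v@4; visible region now rows[0,4) x cols[4,8) = 4x4
Op 3 fold_right: fold axis v@6; visible region now rows[0,4) x cols[6,8) = 4x2
Op 4 cut(1, 0): punch at orig (1,6); cuts so far [(1, 6)]; region rows[0,4) x cols[6,8) = 4x2
Op 5 cut(3, 0): punch at orig (3,6); cuts so far [(1, 6), (3, 6)]; region rows[0,4) x cols[6,8) = 4x2
Op 6 cut(1, 1): punch at orig (1,7); cuts so far [(1, 6), (1, 7), (3, 6)]; region rows[0,4) x cols[6,8) = 4x2
Unfold 1 (reflect across v@6): 6 holes -> [(1, 4), (1, 5), (1, 6), (1, 7), (3, 5), (3, 6)]
Unfold 2 (reflect across v@4): 12 holes -> [(1, 0), (1, 1), (1, 2), (1, 3), (1, 4), (1, 5), (1, 6), (1, 7), (3, 1), (3, 2), (3, 5), (3, 6)]
Unfold 3 (reflect across v@8): 24 holes -> [(1, 0), (1, 1), (1, 2), (1, 3), (1, 4), (1, 5), (1, 6), (1, 7), (1, 8), (1, 9), (1, 10), (1, 11), (1, 12), (1, 13), (1, 14), (1, 15), (3, 1), (3, 2), (3, 5), (3, 6), (3, 9), (3, 10), (3, 13), (3, 14)]
Holes: [(1, 0), (1, 1), (1, 2), (1, 3), (1, 4), (1, 5), (1, 6), (1, 7), (1, 8), (1, 9), (1, 10), (1, 11), (1, 12), (1, 13), (1, 14), (1, 15), (3, 1), (3, 2), (3, 5), (3, 6), (3, 9), (3, 10), (3, 13), (3, 14)]

Answer: no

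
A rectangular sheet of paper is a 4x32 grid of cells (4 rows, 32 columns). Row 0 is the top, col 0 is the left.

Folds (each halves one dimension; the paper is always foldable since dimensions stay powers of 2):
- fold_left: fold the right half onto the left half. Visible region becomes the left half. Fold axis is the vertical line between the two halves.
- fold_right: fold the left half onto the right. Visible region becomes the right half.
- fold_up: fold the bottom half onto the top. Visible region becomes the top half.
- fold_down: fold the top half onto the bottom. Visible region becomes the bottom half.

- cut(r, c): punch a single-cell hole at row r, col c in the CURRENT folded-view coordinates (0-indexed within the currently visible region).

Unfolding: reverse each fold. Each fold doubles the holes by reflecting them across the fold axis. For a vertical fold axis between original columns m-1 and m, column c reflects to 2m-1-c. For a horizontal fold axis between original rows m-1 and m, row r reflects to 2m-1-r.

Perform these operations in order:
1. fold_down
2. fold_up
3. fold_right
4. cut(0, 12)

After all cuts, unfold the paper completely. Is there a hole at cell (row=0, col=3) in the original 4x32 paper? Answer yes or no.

Answer: yes

Derivation:
Op 1 fold_down: fold axis h@2; visible region now rows[2,4) x cols[0,32) = 2x32
Op 2 fold_up: fold axis h@3; visible region now rows[2,3) x cols[0,32) = 1x32
Op 3 fold_right: fold axis v@16; visible region now rows[2,3) x cols[16,32) = 1x16
Op 4 cut(0, 12): punch at orig (2,28); cuts so far [(2, 28)]; region rows[2,3) x cols[16,32) = 1x16
Unfold 1 (reflect across v@16): 2 holes -> [(2, 3), (2, 28)]
Unfold 2 (reflect across h@3): 4 holes -> [(2, 3), (2, 28), (3, 3), (3, 28)]
Unfold 3 (reflect across h@2): 8 holes -> [(0, 3), (0, 28), (1, 3), (1, 28), (2, 3), (2, 28), (3, 3), (3, 28)]
Holes: [(0, 3), (0, 28), (1, 3), (1, 28), (2, 3), (2, 28), (3, 3), (3, 28)]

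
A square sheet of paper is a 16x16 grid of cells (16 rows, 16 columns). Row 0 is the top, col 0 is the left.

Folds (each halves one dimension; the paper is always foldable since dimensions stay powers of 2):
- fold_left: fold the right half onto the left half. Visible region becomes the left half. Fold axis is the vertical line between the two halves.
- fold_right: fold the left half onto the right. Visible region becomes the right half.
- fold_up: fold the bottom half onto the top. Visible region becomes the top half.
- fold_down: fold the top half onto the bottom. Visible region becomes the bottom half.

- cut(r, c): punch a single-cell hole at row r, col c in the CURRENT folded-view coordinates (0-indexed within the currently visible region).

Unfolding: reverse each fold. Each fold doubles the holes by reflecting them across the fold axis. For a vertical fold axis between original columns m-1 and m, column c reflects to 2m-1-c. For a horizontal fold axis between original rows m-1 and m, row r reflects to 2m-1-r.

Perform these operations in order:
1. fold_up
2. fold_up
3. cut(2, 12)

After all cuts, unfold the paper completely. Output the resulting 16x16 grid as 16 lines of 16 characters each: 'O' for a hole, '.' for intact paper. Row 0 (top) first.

Op 1 fold_up: fold axis h@8; visible region now rows[0,8) x cols[0,16) = 8x16
Op 2 fold_up: fold axis h@4; visible region now rows[0,4) x cols[0,16) = 4x16
Op 3 cut(2, 12): punch at orig (2,12); cuts so far [(2, 12)]; region rows[0,4) x cols[0,16) = 4x16
Unfold 1 (reflect across h@4): 2 holes -> [(2, 12), (5, 12)]
Unfold 2 (reflect across h@8): 4 holes -> [(2, 12), (5, 12), (10, 12), (13, 12)]

Answer: ................
................
............O...
................
................
............O...
................
................
................
................
............O...
................
................
............O...
................
................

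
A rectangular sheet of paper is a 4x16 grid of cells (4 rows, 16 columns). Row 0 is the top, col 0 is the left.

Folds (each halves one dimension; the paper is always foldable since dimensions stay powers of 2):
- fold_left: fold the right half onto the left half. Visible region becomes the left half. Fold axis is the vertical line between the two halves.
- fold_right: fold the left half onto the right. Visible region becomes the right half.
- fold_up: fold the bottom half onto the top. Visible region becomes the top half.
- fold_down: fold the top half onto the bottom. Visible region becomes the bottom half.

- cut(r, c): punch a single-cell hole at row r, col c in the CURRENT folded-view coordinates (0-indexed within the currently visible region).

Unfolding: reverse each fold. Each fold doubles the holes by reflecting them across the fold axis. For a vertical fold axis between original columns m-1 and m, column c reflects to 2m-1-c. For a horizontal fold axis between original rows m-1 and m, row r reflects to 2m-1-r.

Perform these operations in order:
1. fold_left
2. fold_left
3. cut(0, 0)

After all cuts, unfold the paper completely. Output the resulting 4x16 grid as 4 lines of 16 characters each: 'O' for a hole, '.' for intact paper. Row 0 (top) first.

Op 1 fold_left: fold axis v@8; visible region now rows[0,4) x cols[0,8) = 4x8
Op 2 fold_left: fold axis v@4; visible region now rows[0,4) x cols[0,4) = 4x4
Op 3 cut(0, 0): punch at orig (0,0); cuts so far [(0, 0)]; region rows[0,4) x cols[0,4) = 4x4
Unfold 1 (reflect across v@4): 2 holes -> [(0, 0), (0, 7)]
Unfold 2 (reflect across v@8): 4 holes -> [(0, 0), (0, 7), (0, 8), (0, 15)]

Answer: O......OO......O
................
................
................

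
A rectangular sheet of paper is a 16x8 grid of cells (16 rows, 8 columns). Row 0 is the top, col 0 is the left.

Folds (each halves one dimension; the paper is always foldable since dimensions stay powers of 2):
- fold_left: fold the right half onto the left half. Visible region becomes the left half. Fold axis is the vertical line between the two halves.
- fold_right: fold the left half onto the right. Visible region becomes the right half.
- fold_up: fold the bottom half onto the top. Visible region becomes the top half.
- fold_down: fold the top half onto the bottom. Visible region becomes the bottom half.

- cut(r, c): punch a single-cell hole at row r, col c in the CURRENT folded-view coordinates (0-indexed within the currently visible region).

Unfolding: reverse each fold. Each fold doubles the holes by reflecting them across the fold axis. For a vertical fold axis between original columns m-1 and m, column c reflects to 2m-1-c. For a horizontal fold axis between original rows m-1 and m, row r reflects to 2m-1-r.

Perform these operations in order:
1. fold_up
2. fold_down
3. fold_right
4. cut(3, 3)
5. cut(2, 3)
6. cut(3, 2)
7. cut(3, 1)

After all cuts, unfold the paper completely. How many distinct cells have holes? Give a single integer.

Op 1 fold_up: fold axis h@8; visible region now rows[0,8) x cols[0,8) = 8x8
Op 2 fold_down: fold axis h@4; visible region now rows[4,8) x cols[0,8) = 4x8
Op 3 fold_right: fold axis v@4; visible region now rows[4,8) x cols[4,8) = 4x4
Op 4 cut(3, 3): punch at orig (7,7); cuts so far [(7, 7)]; region rows[4,8) x cols[4,8) = 4x4
Op 5 cut(2, 3): punch at orig (6,7); cuts so far [(6, 7), (7, 7)]; region rows[4,8) x cols[4,8) = 4x4
Op 6 cut(3, 2): punch at orig (7,6); cuts so far [(6, 7), (7, 6), (7, 7)]; region rows[4,8) x cols[4,8) = 4x4
Op 7 cut(3, 1): punch at orig (7,5); cuts so far [(6, 7), (7, 5), (7, 6), (7, 7)]; region rows[4,8) x cols[4,8) = 4x4
Unfold 1 (reflect across v@4): 8 holes -> [(6, 0), (6, 7), (7, 0), (7, 1), (7, 2), (7, 5), (7, 6), (7, 7)]
Unfold 2 (reflect across h@4): 16 holes -> [(0, 0), (0, 1), (0, 2), (0, 5), (0, 6), (0, 7), (1, 0), (1, 7), (6, 0), (6, 7), (7, 0), (7, 1), (7, 2), (7, 5), (7, 6), (7, 7)]
Unfold 3 (reflect across h@8): 32 holes -> [(0, 0), (0, 1), (0, 2), (0, 5), (0, 6), (0, 7), (1, 0), (1, 7), (6, 0), (6, 7), (7, 0), (7, 1), (7, 2), (7, 5), (7, 6), (7, 7), (8, 0), (8, 1), (8, 2), (8, 5), (8, 6), (8, 7), (9, 0), (9, 7), (14, 0), (14, 7), (15, 0), (15, 1), (15, 2), (15, 5), (15, 6), (15, 7)]

Answer: 32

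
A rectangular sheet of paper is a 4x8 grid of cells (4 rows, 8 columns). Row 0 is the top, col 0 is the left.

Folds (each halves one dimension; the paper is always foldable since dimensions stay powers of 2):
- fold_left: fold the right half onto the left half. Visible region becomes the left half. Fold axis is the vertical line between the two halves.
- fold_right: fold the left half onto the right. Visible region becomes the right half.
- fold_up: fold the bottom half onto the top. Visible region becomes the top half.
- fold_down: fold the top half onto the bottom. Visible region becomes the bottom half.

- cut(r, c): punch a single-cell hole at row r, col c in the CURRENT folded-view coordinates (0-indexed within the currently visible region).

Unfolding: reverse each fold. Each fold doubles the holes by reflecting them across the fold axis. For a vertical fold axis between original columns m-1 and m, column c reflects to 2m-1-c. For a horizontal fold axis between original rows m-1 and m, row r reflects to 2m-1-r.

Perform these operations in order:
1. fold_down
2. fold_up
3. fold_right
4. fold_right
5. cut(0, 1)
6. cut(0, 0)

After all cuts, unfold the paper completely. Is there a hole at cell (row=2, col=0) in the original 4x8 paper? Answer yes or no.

Op 1 fold_down: fold axis h@2; visible region now rows[2,4) x cols[0,8) = 2x8
Op 2 fold_up: fold axis h@3; visible region now rows[2,3) x cols[0,8) = 1x8
Op 3 fold_right: fold axis v@4; visible region now rows[2,3) x cols[4,8) = 1x4
Op 4 fold_right: fold axis v@6; visible region now rows[2,3) x cols[6,8) = 1x2
Op 5 cut(0, 1): punch at orig (2,7); cuts so far [(2, 7)]; region rows[2,3) x cols[6,8) = 1x2
Op 6 cut(0, 0): punch at orig (2,6); cuts so far [(2, 6), (2, 7)]; region rows[2,3) x cols[6,8) = 1x2
Unfold 1 (reflect across v@6): 4 holes -> [(2, 4), (2, 5), (2, 6), (2, 7)]
Unfold 2 (reflect across v@4): 8 holes -> [(2, 0), (2, 1), (2, 2), (2, 3), (2, 4), (2, 5), (2, 6), (2, 7)]
Unfold 3 (reflect across h@3): 16 holes -> [(2, 0), (2, 1), (2, 2), (2, 3), (2, 4), (2, 5), (2, 6), (2, 7), (3, 0), (3, 1), (3, 2), (3, 3), (3, 4), (3, 5), (3, 6), (3, 7)]
Unfold 4 (reflect across h@2): 32 holes -> [(0, 0), (0, 1), (0, 2), (0, 3), (0, 4), (0, 5), (0, 6), (0, 7), (1, 0), (1, 1), (1, 2), (1, 3), (1, 4), (1, 5), (1, 6), (1, 7), (2, 0), (2, 1), (2, 2), (2, 3), (2, 4), (2, 5), (2, 6), (2, 7), (3, 0), (3, 1), (3, 2), (3, 3), (3, 4), (3, 5), (3, 6), (3, 7)]
Holes: [(0, 0), (0, 1), (0, 2), (0, 3), (0, 4), (0, 5), (0, 6), (0, 7), (1, 0), (1, 1), (1, 2), (1, 3), (1, 4), (1, 5), (1, 6), (1, 7), (2, 0), (2, 1), (2, 2), (2, 3), (2, 4), (2, 5), (2, 6), (2, 7), (3, 0), (3, 1), (3, 2), (3, 3), (3, 4), (3, 5), (3, 6), (3, 7)]

Answer: yes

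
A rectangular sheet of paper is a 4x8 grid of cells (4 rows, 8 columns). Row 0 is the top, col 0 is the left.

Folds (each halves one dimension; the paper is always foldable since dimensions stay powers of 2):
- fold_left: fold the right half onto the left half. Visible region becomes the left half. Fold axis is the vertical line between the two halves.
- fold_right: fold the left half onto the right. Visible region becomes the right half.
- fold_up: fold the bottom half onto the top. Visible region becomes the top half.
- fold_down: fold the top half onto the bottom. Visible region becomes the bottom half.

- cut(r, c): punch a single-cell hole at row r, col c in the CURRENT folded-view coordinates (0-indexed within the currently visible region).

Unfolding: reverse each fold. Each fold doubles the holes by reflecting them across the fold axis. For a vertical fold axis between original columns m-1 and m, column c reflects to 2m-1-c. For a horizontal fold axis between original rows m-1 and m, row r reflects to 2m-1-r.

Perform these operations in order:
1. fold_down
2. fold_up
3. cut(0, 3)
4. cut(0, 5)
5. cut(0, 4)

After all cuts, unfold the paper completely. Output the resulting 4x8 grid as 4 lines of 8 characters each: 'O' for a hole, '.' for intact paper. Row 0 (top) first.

Op 1 fold_down: fold axis h@2; visible region now rows[2,4) x cols[0,8) = 2x8
Op 2 fold_up: fold axis h@3; visible region now rows[2,3) x cols[0,8) = 1x8
Op 3 cut(0, 3): punch at orig (2,3); cuts so far [(2, 3)]; region rows[2,3) x cols[0,8) = 1x8
Op 4 cut(0, 5): punch at orig (2,5); cuts so far [(2, 3), (2, 5)]; region rows[2,3) x cols[0,8) = 1x8
Op 5 cut(0, 4): punch at orig (2,4); cuts so far [(2, 3), (2, 4), (2, 5)]; region rows[2,3) x cols[0,8) = 1x8
Unfold 1 (reflect across h@3): 6 holes -> [(2, 3), (2, 4), (2, 5), (3, 3), (3, 4), (3, 5)]
Unfold 2 (reflect across h@2): 12 holes -> [(0, 3), (0, 4), (0, 5), (1, 3), (1, 4), (1, 5), (2, 3), (2, 4), (2, 5), (3, 3), (3, 4), (3, 5)]

Answer: ...OOO..
...OOO..
...OOO..
...OOO..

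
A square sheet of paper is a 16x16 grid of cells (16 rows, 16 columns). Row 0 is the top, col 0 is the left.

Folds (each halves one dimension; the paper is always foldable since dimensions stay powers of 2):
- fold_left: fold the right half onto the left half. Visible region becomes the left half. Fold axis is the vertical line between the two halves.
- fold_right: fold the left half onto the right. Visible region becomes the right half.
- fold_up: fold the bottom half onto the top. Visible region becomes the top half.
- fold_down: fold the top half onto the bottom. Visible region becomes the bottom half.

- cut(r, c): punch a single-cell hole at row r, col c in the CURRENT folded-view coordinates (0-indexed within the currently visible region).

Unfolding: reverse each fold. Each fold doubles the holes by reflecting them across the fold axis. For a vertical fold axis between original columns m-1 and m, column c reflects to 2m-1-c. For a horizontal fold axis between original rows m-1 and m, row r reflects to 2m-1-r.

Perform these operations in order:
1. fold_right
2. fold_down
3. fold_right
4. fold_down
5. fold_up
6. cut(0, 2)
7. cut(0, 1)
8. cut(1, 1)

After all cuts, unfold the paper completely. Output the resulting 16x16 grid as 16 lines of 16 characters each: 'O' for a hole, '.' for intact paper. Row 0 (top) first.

Answer: .OO..OO..OO..OO.
..O..O....O..O..
..O..O....O..O..
.OO..OO..OO..OO.
.OO..OO..OO..OO.
..O..O....O..O..
..O..O....O..O..
.OO..OO..OO..OO.
.OO..OO..OO..OO.
..O..O....O..O..
..O..O....O..O..
.OO..OO..OO..OO.
.OO..OO..OO..OO.
..O..O....O..O..
..O..O....O..O..
.OO..OO..OO..OO.

Derivation:
Op 1 fold_right: fold axis v@8; visible region now rows[0,16) x cols[8,16) = 16x8
Op 2 fold_down: fold axis h@8; visible region now rows[8,16) x cols[8,16) = 8x8
Op 3 fold_right: fold axis v@12; visible region now rows[8,16) x cols[12,16) = 8x4
Op 4 fold_down: fold axis h@12; visible region now rows[12,16) x cols[12,16) = 4x4
Op 5 fold_up: fold axis h@14; visible region now rows[12,14) x cols[12,16) = 2x4
Op 6 cut(0, 2): punch at orig (12,14); cuts so far [(12, 14)]; region rows[12,14) x cols[12,16) = 2x4
Op 7 cut(0, 1): punch at orig (12,13); cuts so far [(12, 13), (12, 14)]; region rows[12,14) x cols[12,16) = 2x4
Op 8 cut(1, 1): punch at orig (13,13); cuts so far [(12, 13), (12, 14), (13, 13)]; region rows[12,14) x cols[12,16) = 2x4
Unfold 1 (reflect across h@14): 6 holes -> [(12, 13), (12, 14), (13, 13), (14, 13), (15, 13), (15, 14)]
Unfold 2 (reflect across h@12): 12 holes -> [(8, 13), (8, 14), (9, 13), (10, 13), (11, 13), (11, 14), (12, 13), (12, 14), (13, 13), (14, 13), (15, 13), (15, 14)]
Unfold 3 (reflect across v@12): 24 holes -> [(8, 9), (8, 10), (8, 13), (8, 14), (9, 10), (9, 13), (10, 10), (10, 13), (11, 9), (11, 10), (11, 13), (11, 14), (12, 9), (12, 10), (12, 13), (12, 14), (13, 10), (13, 13), (14, 10), (14, 13), (15, 9), (15, 10), (15, 13), (15, 14)]
Unfold 4 (reflect across h@8): 48 holes -> [(0, 9), (0, 10), (0, 13), (0, 14), (1, 10), (1, 13), (2, 10), (2, 13), (3, 9), (3, 10), (3, 13), (3, 14), (4, 9), (4, 10), (4, 13), (4, 14), (5, 10), (5, 13), (6, 10), (6, 13), (7, 9), (7, 10), (7, 13), (7, 14), (8, 9), (8, 10), (8, 13), (8, 14), (9, 10), (9, 13), (10, 10), (10, 13), (11, 9), (11, 10), (11, 13), (11, 14), (12, 9), (12, 10), (12, 13), (12, 14), (13, 10), (13, 13), (14, 10), (14, 13), (15, 9), (15, 10), (15, 13), (15, 14)]
Unfold 5 (reflect across v@8): 96 holes -> [(0, 1), (0, 2), (0, 5), (0, 6), (0, 9), (0, 10), (0, 13), (0, 14), (1, 2), (1, 5), (1, 10), (1, 13), (2, 2), (2, 5), (2, 10), (2, 13), (3, 1), (3, 2), (3, 5), (3, 6), (3, 9), (3, 10), (3, 13), (3, 14), (4, 1), (4, 2), (4, 5), (4, 6), (4, 9), (4, 10), (4, 13), (4, 14), (5, 2), (5, 5), (5, 10), (5, 13), (6, 2), (6, 5), (6, 10), (6, 13), (7, 1), (7, 2), (7, 5), (7, 6), (7, 9), (7, 10), (7, 13), (7, 14), (8, 1), (8, 2), (8, 5), (8, 6), (8, 9), (8, 10), (8, 13), (8, 14), (9, 2), (9, 5), (9, 10), (9, 13), (10, 2), (10, 5), (10, 10), (10, 13), (11, 1), (11, 2), (11, 5), (11, 6), (11, 9), (11, 10), (11, 13), (11, 14), (12, 1), (12, 2), (12, 5), (12, 6), (12, 9), (12, 10), (12, 13), (12, 14), (13, 2), (13, 5), (13, 10), (13, 13), (14, 2), (14, 5), (14, 10), (14, 13), (15, 1), (15, 2), (15, 5), (15, 6), (15, 9), (15, 10), (15, 13), (15, 14)]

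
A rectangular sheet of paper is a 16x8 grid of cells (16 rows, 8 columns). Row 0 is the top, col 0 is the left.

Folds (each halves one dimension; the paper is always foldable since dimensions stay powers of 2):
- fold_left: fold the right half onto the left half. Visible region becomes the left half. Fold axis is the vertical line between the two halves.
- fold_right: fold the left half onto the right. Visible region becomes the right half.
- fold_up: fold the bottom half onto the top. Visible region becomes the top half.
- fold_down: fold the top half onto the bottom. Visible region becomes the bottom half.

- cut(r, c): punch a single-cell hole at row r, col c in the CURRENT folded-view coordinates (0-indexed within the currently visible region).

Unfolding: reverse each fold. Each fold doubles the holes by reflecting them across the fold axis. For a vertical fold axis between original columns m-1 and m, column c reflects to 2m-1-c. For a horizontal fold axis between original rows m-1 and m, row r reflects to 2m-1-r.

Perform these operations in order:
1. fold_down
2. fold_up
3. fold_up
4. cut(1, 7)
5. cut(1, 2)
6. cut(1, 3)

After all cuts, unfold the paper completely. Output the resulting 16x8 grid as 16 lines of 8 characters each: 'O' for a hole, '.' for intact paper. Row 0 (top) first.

Answer: ........
..OO...O
..OO...O
........
........
..OO...O
..OO...O
........
........
..OO...O
..OO...O
........
........
..OO...O
..OO...O
........

Derivation:
Op 1 fold_down: fold axis h@8; visible region now rows[8,16) x cols[0,8) = 8x8
Op 2 fold_up: fold axis h@12; visible region now rows[8,12) x cols[0,8) = 4x8
Op 3 fold_up: fold axis h@10; visible region now rows[8,10) x cols[0,8) = 2x8
Op 4 cut(1, 7): punch at orig (9,7); cuts so far [(9, 7)]; region rows[8,10) x cols[0,8) = 2x8
Op 5 cut(1, 2): punch at orig (9,2); cuts so far [(9, 2), (9, 7)]; region rows[8,10) x cols[0,8) = 2x8
Op 6 cut(1, 3): punch at orig (9,3); cuts so far [(9, 2), (9, 3), (9, 7)]; region rows[8,10) x cols[0,8) = 2x8
Unfold 1 (reflect across h@10): 6 holes -> [(9, 2), (9, 3), (9, 7), (10, 2), (10, 3), (10, 7)]
Unfold 2 (reflect across h@12): 12 holes -> [(9, 2), (9, 3), (9, 7), (10, 2), (10, 3), (10, 7), (13, 2), (13, 3), (13, 7), (14, 2), (14, 3), (14, 7)]
Unfold 3 (reflect across h@8): 24 holes -> [(1, 2), (1, 3), (1, 7), (2, 2), (2, 3), (2, 7), (5, 2), (5, 3), (5, 7), (6, 2), (6, 3), (6, 7), (9, 2), (9, 3), (9, 7), (10, 2), (10, 3), (10, 7), (13, 2), (13, 3), (13, 7), (14, 2), (14, 3), (14, 7)]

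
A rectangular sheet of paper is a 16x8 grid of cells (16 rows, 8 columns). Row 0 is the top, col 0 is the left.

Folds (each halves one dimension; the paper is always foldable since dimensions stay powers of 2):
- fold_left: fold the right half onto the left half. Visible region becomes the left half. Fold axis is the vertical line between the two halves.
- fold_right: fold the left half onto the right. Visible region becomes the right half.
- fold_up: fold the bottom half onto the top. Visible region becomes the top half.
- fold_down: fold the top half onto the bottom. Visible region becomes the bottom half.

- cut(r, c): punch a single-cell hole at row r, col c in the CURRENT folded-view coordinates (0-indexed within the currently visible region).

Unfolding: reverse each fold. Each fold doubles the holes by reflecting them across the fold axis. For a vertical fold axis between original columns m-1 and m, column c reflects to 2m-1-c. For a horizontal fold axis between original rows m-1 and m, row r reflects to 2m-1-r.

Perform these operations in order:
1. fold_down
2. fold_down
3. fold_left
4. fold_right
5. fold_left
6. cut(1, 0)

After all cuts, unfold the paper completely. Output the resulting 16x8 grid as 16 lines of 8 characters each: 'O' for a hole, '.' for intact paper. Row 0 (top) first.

Answer: ........
........
OOOOOOOO
........
........
OOOOOOOO
........
........
........
........
OOOOOOOO
........
........
OOOOOOOO
........
........

Derivation:
Op 1 fold_down: fold axis h@8; visible region now rows[8,16) x cols[0,8) = 8x8
Op 2 fold_down: fold axis h@12; visible region now rows[12,16) x cols[0,8) = 4x8
Op 3 fold_left: fold axis v@4; visible region now rows[12,16) x cols[0,4) = 4x4
Op 4 fold_right: fold axis v@2; visible region now rows[12,16) x cols[2,4) = 4x2
Op 5 fold_left: fold axis v@3; visible region now rows[12,16) x cols[2,3) = 4x1
Op 6 cut(1, 0): punch at orig (13,2); cuts so far [(13, 2)]; region rows[12,16) x cols[2,3) = 4x1
Unfold 1 (reflect across v@3): 2 holes -> [(13, 2), (13, 3)]
Unfold 2 (reflect across v@2): 4 holes -> [(13, 0), (13, 1), (13, 2), (13, 3)]
Unfold 3 (reflect across v@4): 8 holes -> [(13, 0), (13, 1), (13, 2), (13, 3), (13, 4), (13, 5), (13, 6), (13, 7)]
Unfold 4 (reflect across h@12): 16 holes -> [(10, 0), (10, 1), (10, 2), (10, 3), (10, 4), (10, 5), (10, 6), (10, 7), (13, 0), (13, 1), (13, 2), (13, 3), (13, 4), (13, 5), (13, 6), (13, 7)]
Unfold 5 (reflect across h@8): 32 holes -> [(2, 0), (2, 1), (2, 2), (2, 3), (2, 4), (2, 5), (2, 6), (2, 7), (5, 0), (5, 1), (5, 2), (5, 3), (5, 4), (5, 5), (5, 6), (5, 7), (10, 0), (10, 1), (10, 2), (10, 3), (10, 4), (10, 5), (10, 6), (10, 7), (13, 0), (13, 1), (13, 2), (13, 3), (13, 4), (13, 5), (13, 6), (13, 7)]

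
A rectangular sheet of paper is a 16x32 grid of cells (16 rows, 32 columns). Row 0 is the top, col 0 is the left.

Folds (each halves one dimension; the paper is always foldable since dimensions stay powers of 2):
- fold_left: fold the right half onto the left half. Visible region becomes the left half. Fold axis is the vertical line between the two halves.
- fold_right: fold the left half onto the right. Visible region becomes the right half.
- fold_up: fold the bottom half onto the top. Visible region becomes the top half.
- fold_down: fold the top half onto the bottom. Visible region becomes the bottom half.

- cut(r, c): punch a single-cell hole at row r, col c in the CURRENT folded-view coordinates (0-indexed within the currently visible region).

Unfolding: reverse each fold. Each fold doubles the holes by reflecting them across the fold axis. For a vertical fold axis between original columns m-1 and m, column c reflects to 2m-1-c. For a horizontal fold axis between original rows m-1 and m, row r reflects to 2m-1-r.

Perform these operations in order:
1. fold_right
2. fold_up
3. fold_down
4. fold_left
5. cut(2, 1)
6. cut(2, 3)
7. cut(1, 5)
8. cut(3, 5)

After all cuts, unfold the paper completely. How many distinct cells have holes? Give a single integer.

Op 1 fold_right: fold axis v@16; visible region now rows[0,16) x cols[16,32) = 16x16
Op 2 fold_up: fold axis h@8; visible region now rows[0,8) x cols[16,32) = 8x16
Op 3 fold_down: fold axis h@4; visible region now rows[4,8) x cols[16,32) = 4x16
Op 4 fold_left: fold axis v@24; visible region now rows[4,8) x cols[16,24) = 4x8
Op 5 cut(2, 1): punch at orig (6,17); cuts so far [(6, 17)]; region rows[4,8) x cols[16,24) = 4x8
Op 6 cut(2, 3): punch at orig (6,19); cuts so far [(6, 17), (6, 19)]; region rows[4,8) x cols[16,24) = 4x8
Op 7 cut(1, 5): punch at orig (5,21); cuts so far [(5, 21), (6, 17), (6, 19)]; region rows[4,8) x cols[16,24) = 4x8
Op 8 cut(3, 5): punch at orig (7,21); cuts so far [(5, 21), (6, 17), (6, 19), (7, 21)]; region rows[4,8) x cols[16,24) = 4x8
Unfold 1 (reflect across v@24): 8 holes -> [(5, 21), (5, 26), (6, 17), (6, 19), (6, 28), (6, 30), (7, 21), (7, 26)]
Unfold 2 (reflect across h@4): 16 holes -> [(0, 21), (0, 26), (1, 17), (1, 19), (1, 28), (1, 30), (2, 21), (2, 26), (5, 21), (5, 26), (6, 17), (6, 19), (6, 28), (6, 30), (7, 21), (7, 26)]
Unfold 3 (reflect across h@8): 32 holes -> [(0, 21), (0, 26), (1, 17), (1, 19), (1, 28), (1, 30), (2, 21), (2, 26), (5, 21), (5, 26), (6, 17), (6, 19), (6, 28), (6, 30), (7, 21), (7, 26), (8, 21), (8, 26), (9, 17), (9, 19), (9, 28), (9, 30), (10, 21), (10, 26), (13, 21), (13, 26), (14, 17), (14, 19), (14, 28), (14, 30), (15, 21), (15, 26)]
Unfold 4 (reflect across v@16): 64 holes -> [(0, 5), (0, 10), (0, 21), (0, 26), (1, 1), (1, 3), (1, 12), (1, 14), (1, 17), (1, 19), (1, 28), (1, 30), (2, 5), (2, 10), (2, 21), (2, 26), (5, 5), (5, 10), (5, 21), (5, 26), (6, 1), (6, 3), (6, 12), (6, 14), (6, 17), (6, 19), (6, 28), (6, 30), (7, 5), (7, 10), (7, 21), (7, 26), (8, 5), (8, 10), (8, 21), (8, 26), (9, 1), (9, 3), (9, 12), (9, 14), (9, 17), (9, 19), (9, 28), (9, 30), (10, 5), (10, 10), (10, 21), (10, 26), (13, 5), (13, 10), (13, 21), (13, 26), (14, 1), (14, 3), (14, 12), (14, 14), (14, 17), (14, 19), (14, 28), (14, 30), (15, 5), (15, 10), (15, 21), (15, 26)]

Answer: 64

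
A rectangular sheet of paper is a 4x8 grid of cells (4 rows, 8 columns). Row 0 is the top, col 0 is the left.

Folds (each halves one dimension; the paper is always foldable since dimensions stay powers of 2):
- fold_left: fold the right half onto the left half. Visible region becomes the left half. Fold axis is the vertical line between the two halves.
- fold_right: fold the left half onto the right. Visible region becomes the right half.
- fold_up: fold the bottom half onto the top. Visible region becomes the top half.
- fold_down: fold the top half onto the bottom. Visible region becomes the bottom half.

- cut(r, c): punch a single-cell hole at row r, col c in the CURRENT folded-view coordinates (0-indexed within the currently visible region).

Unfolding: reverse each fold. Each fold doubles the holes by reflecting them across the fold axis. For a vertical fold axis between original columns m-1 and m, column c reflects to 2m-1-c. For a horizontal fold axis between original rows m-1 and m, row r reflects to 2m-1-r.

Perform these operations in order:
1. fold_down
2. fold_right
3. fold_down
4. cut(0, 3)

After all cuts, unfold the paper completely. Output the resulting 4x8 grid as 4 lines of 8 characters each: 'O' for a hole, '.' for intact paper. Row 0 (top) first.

Answer: O......O
O......O
O......O
O......O

Derivation:
Op 1 fold_down: fold axis h@2; visible region now rows[2,4) x cols[0,8) = 2x8
Op 2 fold_right: fold axis v@4; visible region now rows[2,4) x cols[4,8) = 2x4
Op 3 fold_down: fold axis h@3; visible region now rows[3,4) x cols[4,8) = 1x4
Op 4 cut(0, 3): punch at orig (3,7); cuts so far [(3, 7)]; region rows[3,4) x cols[4,8) = 1x4
Unfold 1 (reflect across h@3): 2 holes -> [(2, 7), (3, 7)]
Unfold 2 (reflect across v@4): 4 holes -> [(2, 0), (2, 7), (3, 0), (3, 7)]
Unfold 3 (reflect across h@2): 8 holes -> [(0, 0), (0, 7), (1, 0), (1, 7), (2, 0), (2, 7), (3, 0), (3, 7)]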